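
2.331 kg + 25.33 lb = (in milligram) 1.382e+07. Check: 2.331 kg is already in kg. 1 lb = 0.45359237 kg, so 25.33 lb = 25.33 * 0.45359237 = 11.489495 kg. Sum: 2.331 + 11.489495 = 13.820495 kg. 1 milligram = 1e-06 kg, so 13.820495 kg = 13.820495 / 1e-06 = 13820495 milligram ≈ 1.382e+07 milligram (4 s.f.).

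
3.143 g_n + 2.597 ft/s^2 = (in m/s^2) 31.61. Check: 1 g_n = 9.80665 m/s^2, so 3.143 g_n = 3.143 * 9.80665 = 30.822301 m/s^2. 1 ft/s^2 = 0.3048 m/s^2, so 2.597 ft/s^2 = 2.597 * 0.3048 = 0.7915656 m/s^2. Sum: 30.822301 + 0.7915656 = 31.613867 m/s^2. Result: 31.613867 m/s^2 ≈ 31.61 m/s^2 (4 s.f.).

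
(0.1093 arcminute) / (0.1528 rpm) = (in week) 3.285e-09. Check: 1 arcminute = 0.00029088821 rad, so 0.1093 arcminute = 0.1093 * 0.00029088821 = 3.1794081e-05 rad. 1 rpm = 0.10471976 rad/s, so 0.1528 rpm = 0.1528 * 0.10471976 = 0.016001179 rad/s. Combine: 3.1794081e-05 rad / 0.016001179 rad/s = 0.0019869837 s. 1 week = 604800 s, so 0.0019869837 s = 0.0019869837 / 604800 = 3.2853567e-09 week ≈ 3.285e-09 week (4 s.f.).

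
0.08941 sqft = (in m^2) 0.008306. Check: 1 sqft = 0.09290304 m^2, so 0.08941 sqft = 0.08941 * 0.09290304 = 0.0083064608 m^2. Result: 0.0083064608 m^2 ≈ 0.008306 m^2 (4 s.f.).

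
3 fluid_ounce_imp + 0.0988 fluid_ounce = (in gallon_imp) 0.01939. Check: 1 fluid_ounce_imp = 2.8413063e-05 m^3, so 3 fluid_ounce_imp = 3 * 2.8413063e-05 = 8.5239188e-05 m^3. 1 fluid_ounce = 2.957353e-05 m^3, so 0.0988 fluid_ounce = 0.0988 * 2.957353e-05 = 2.9218647e-06 m^3. Sum: 8.5239188e-05 + 2.9218647e-06 = 8.8161052e-05 m^3. 1 gallon_imp = 0.00454609 m^3, so 8.8161052e-05 m^3 = 8.8161052e-05 / 0.00454609 = 0.01939272 gallon_imp ≈ 0.01939 gallon_imp (4 s.f.).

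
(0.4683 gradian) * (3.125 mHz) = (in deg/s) 0.001317. Check: 1 gradian = 0.015707963 rad, so 0.4683 gradian = 0.4683 * 0.015707963 = 0.0073560392 rad. 1 mHz = 0.001 Hz, so 3.125 mHz = 3.125 * 0.001 = 0.003125 Hz. Combine: 0.0073560392 rad * 0.003125 Hz = 2.2987622e-05 rad/s. 1 deg/s = 0.017453293 rad/s, so 2.2987622e-05 rad/s = 2.2987622e-05 / 0.017453293 = 0.0013170938 deg/s ≈ 0.001317 deg/s (4 s.f.).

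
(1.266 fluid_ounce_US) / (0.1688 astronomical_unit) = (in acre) 3.664e-19. Check: 1 fluid_ounce_US = 2.957353e-05 m^3, so 1.266 fluid_ounce_US = 1.266 * 2.957353e-05 = 3.7440088e-05 m^3. 1 astronomical_unit = 1.4959787e+11 m, so 0.1688 astronomical_unit = 0.1688 * 1.4959787e+11 = 2.5252121e+10 m. Combine: 3.7440088e-05 m^3 / 2.5252121e+10 m = 1.4826513e-15 m^2. 1 acre = 4046.8564 m^2, so 1.4826513e-15 m^2 = 1.4826513e-15 / 4046.8564 = 3.6637111e-19 acre ≈ 3.664e-19 acre (4 s.f.).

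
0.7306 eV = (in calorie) 1 eV = 1.6021766e-19 J, so 0.7306 eV = 0.7306 * 1.6021766e-19 = 1.1705502e-19 J. 1 calorie = 4.184 J, so 1.1705502e-19 J = 1.1705502e-19 / 4.184 = 2.7976822e-20 calorie ≈ 2.798e-20 calorie (4 s.f.). Final answer: 2.798e-20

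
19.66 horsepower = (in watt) 1 horsepower = 745.69987 W, so 19.66 horsepower = 19.66 * 745.69987 = 14660.459 W. 14660.459 W = 14660.459 watt ≈ 1.466e+04 watt (4 s.f.). Final answer: 1.466e+04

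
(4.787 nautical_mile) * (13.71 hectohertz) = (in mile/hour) 2.719e+07. Check: 1 nautical_mile = 1852 m, so 4.787 nautical_mile = 4.787 * 1852 = 8865.524 m. 1 hectohertz = 100 Hz, so 13.71 hectohertz = 13.71 * 100 = 1371 Hz. Combine: 8865.524 m * 1371 Hz = 12154633 m/s. 1 mile/hour = 0.44704 m/s, so 12154633 m/s = 12154633 / 0.44704 = 27189141 mile/hour ≈ 2.719e+07 mile/hour (4 s.f.).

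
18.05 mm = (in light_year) 1 mm = 0.001 m, so 18.05 mm = 18.05 * 0.001 = 0.01805 m. 1 light_year = 9.4607305e+15 m, so 0.01805 m = 0.01805 / 9.4607305e+15 = 1.9078865e-18 light_year ≈ 1.908e-18 light_year (4 s.f.). Final answer: 1.908e-18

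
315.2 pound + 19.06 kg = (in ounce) 1 pound = 0.45359237 kg, so 315.2 pound = 315.2 * 0.45359237 = 142.97232 kg. 19.06 kg is already in kg. Sum: 142.97232 + 19.06 = 162.03232 kg. 1 ounce = 0.028349523 kg, so 162.03232 kg = 162.03232 / 0.028349523 = 5715.5217 ounce ≈ 5716 ounce (4 s.f.). Final answer: 5716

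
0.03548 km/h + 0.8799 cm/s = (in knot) 0.03626. Check: 1 km/h = 0.27777778 m/s, so 0.03548 km/h = 0.03548 * 0.27777778 = 0.0098555556 m/s. 1 cm/s = 0.01 m/s, so 0.8799 cm/s = 0.8799 * 0.01 = 0.008799 m/s. Sum: 0.0098555556 + 0.008799 = 0.018654556 m/s. 1 knot = 0.51444444 m/s, so 0.018654556 m/s = 0.018654556 / 0.51444444 = 0.036261555 knot ≈ 0.03626 knot (4 s.f.).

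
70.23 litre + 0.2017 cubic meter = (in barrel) 1.71. Check: 1 litre = 0.001 m^3, so 70.23 litre = 70.23 * 0.001 = 0.07023 m^3. 0.2017 cubic meter = 0.2017 m^3. Sum: 0.07023 + 0.2017 = 0.27193 m^3. 1 barrel = 0.15898729 m^3, so 0.27193 m^3 = 0.27193 / 0.15898729 = 1.7103882 barrel ≈ 1.71 barrel (4 s.f.).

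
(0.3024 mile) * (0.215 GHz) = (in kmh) 1 mile = 1609.344 m, so 0.3024 mile = 0.3024 * 1609.344 = 486.66563 m. 1 GHz = 1e+09 Hz, so 0.215 GHz = 0.215 * 1e+09 = 2.15e+08 Hz. Combine: 486.66563 m * 2.15e+08 Hz = 1.0463311e+11 m/s. 1 kmh = 0.27777778 m/s, so 1.0463311e+11 m/s = 1.0463311e+11 / 0.27777778 = 3.7667919e+11 kmh ≈ 3.767e+11 kmh (4 s.f.). Final answer: 3.767e+11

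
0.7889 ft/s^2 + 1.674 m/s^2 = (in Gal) 1 ft/s^2 = 0.3048 m/s^2, so 0.7889 ft/s^2 = 0.7889 * 0.3048 = 0.24045672 m/s^2. 1.674 m/s^2 is already in m/s^2. Sum: 0.24045672 + 1.674 = 1.9144567 m/s^2. 1 Gal = 0.01 m/s^2, so 1.9144567 m/s^2 = 1.9144567 / 0.01 = 191.44567 Gal ≈ 191.4 Gal (4 s.f.). Final answer: 191.4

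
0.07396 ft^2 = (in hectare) 6.871e-07. Check: 1 ft^2 = 0.09290304 m^2, so 0.07396 ft^2 = 0.07396 * 0.09290304 = 0.0068711088 m^2. 1 hectare = 10000 m^2, so 0.0068711088 m^2 = 0.0068711088 / 10000 = 6.8711088e-07 hectare ≈ 6.871e-07 hectare (4 s.f.).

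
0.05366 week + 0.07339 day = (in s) 3.879e+04. Check: 1 week = 604800 s, so 0.05366 week = 0.05366 * 604800 = 32453.568 s. 1 day = 86400 s, so 0.07339 day = 0.07339 * 86400 = 6340.896 s. Sum: 32453.568 + 6340.896 = 38794.464 s. Result: 38794.464 s ≈ 3.879e+04 s (4 s.f.).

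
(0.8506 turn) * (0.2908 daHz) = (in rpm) 1 turn = 6.2831853 rad, so 0.8506 turn = 0.8506 * 6.2831853 = 5.3444774 rad. 1 daHz = 10 Hz, so 0.2908 daHz = 0.2908 * 10 = 2.908 Hz. Combine: 5.3444774 rad * 2.908 Hz = 15.54174 rad/s. 1 rpm = 0.10471976 rad/s, so 15.54174 rad/s = 15.54174 / 0.10471976 = 148.41269 rpm ≈ 148.4 rpm (4 s.f.). Final answer: 148.4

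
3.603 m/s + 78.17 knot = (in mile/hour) 3.603 m/s is already in m/s. 1 knot = 0.51444444 m/s, so 78.17 knot = 78.17 * 0.51444444 = 40.214122 m/s. Sum: 3.603 + 40.214122 = 43.817122 m/s. 1 mile/hour = 0.44704 m/s, so 43.817122 m/s = 43.817122 / 0.44704 = 98.016111 mile/hour ≈ 98.02 mile/hour (4 s.f.). Final answer: 98.02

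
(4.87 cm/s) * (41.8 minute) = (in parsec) 3.958e-15. Check: 1 cm/s = 0.01 m/s, so 4.87 cm/s = 4.87 * 0.01 = 0.0487 m/s. 1 minute = 60 s, so 41.8 minute = 41.8 * 60 = 2508 s. Combine: 0.0487 m/s * 2508 s = 122.1396 m. 1 parsec = 3.0856776e+16 m, so 122.1396 m = 122.1396 / 3.0856776e+16 = 3.9582749e-15 parsec ≈ 3.958e-15 parsec (4 s.f.).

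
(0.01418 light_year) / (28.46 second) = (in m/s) 1 light_year = 9.4607305e+15 m, so 0.01418 light_year = 0.01418 * 9.4607305e+15 = 1.3415316e+14 m. 28.46 second = 28.46 s. Combine: 1.3415316e+14 m / 28.46 s = 4.7137441e+12 m/s. Result: 4.7137441e+12 m/s ≈ 4.714e+12 m/s (4 s.f.). Final answer: 4.714e+12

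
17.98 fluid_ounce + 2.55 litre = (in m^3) 0.003082. Check: 1 fluid_ounce = 2.957353e-05 m^3, so 17.98 fluid_ounce = 17.98 * 2.957353e-05 = 0.00053173206 m^3. 1 litre = 0.001 m^3, so 2.55 litre = 2.55 * 0.001 = 0.00255 m^3. Sum: 0.00053173206 + 0.00255 = 0.0030817321 m^3. Result: 0.0030817321 m^3 ≈ 0.003082 m^3 (4 s.f.).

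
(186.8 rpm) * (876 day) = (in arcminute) 5.09e+12. Check: 1 rpm = 0.10471976 rad/s, so 186.8 rpm = 186.8 * 0.10471976 = 19.56165 rad/s. 1 day = 86400 s, so 876 day = 876 * 86400 = 75686400 s. Combine: 19.56165 rad/s * 75686400 s = 1.4805509e+09 rad. 1 arcminute = 0.00029088821 rad, so 1.4805509e+09 rad = 1.4805509e+09 / 0.00029088821 = 5.089759e+12 arcminute ≈ 5.09e+12 arcminute (4 s.f.).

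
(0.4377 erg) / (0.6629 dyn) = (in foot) 1 erg = 1e-07 J, so 0.4377 erg = 0.4377 * 1e-07 = 4.377e-08 J. 1 dyn = 1e-05 N, so 0.6629 dyn = 0.6629 * 1e-05 = 6.629e-06 N. Combine: 4.377e-08 J / 6.629e-06 N = 0.0066028059 m. 1 foot = 0.3048 m, so 0.0066028059 m = 0.0066028059 / 0.3048 = 0.021662749 foot ≈ 0.02166 foot (4 s.f.). Final answer: 0.02166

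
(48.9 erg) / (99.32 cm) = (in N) 1 erg = 1e-07 J, so 48.9 erg = 48.9 * 1e-07 = 4.89e-06 J. 1 cm = 0.01 m, so 99.32 cm = 99.32 * 0.01 = 0.9932 m. Combine: 4.89e-06 J / 0.9932 m = 4.9234797e-06 N. Result: 4.9234797e-06 N ≈ 4.923e-06 N (4 s.f.). Final answer: 4.923e-06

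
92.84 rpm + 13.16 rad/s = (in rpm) 1 rpm = 0.10471976 rad/s, so 92.84 rpm = 92.84 * 0.10471976 = 9.7221821 rad/s. 13.16 rad/s is already in rad/s. Sum: 9.7221821 + 13.16 = 22.882182 rad/s. 1 rpm = 0.10471976 rad/s, so 22.882182 rad/s = 22.882182 / 0.10471976 = 218.50874 rpm ≈ 218.5 rpm (4 s.f.). Final answer: 218.5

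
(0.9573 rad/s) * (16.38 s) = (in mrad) 0.9573 rad/s is already in rad/s. 16.38 s is already in s. Combine: 0.9573 rad/s * 16.38 s = 15.680574 rad. 1 mrad = 0.001 rad, so 15.680574 rad = 15.680574 / 0.001 = 15680.574 mrad ≈ 1.568e+04 mrad (4 s.f.). Final answer: 1.568e+04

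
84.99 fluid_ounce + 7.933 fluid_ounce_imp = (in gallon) 0.7235. Check: 1 fluid_ounce = 2.957353e-05 m^3, so 84.99 fluid_ounce = 84.99 * 2.957353e-05 = 0.0025134543 m^3. 1 fluid_ounce_imp = 2.8413063e-05 m^3, so 7.933 fluid_ounce_imp = 7.933 * 2.8413063e-05 = 0.00022540082 m^3. Sum: 0.0025134543 + 0.00022540082 = 0.0027388551 m^3. 1 gallon = 0.0037854118 m^3, so 0.0027388551 m^3 = 0.0027388551 / 0.0037854118 = 0.72352897 gallon ≈ 0.7235 gallon (4 s.f.).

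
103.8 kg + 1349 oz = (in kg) 103.8 kg is already in kg. 1 oz = 0.028349523 kg, so 1349 oz = 1349 * 0.028349523 = 38.243507 kg. Sum: 103.8 + 38.243507 = 142.04351 kg. Result: 142.04351 kg ≈ 142 kg (4 s.f.). Final answer: 142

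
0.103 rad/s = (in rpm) 1 rpm = 0.10471976 rad/s, so 0.103 rad/s = 0.103 / 0.10471976 = 0.98357755 rpm ≈ 0.9836 rpm (4 s.f.). Final answer: 0.9836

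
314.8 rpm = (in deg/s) 1 rpm = 0.10471976 rad/s, so 314.8 rpm = 314.8 * 0.10471976 = 32.965779 rad/s. 1 deg/s = 0.017453293 rad/s, so 32.965779 rad/s = 32.965779 / 0.017453293 = 1888.8 deg/s ≈ 1889 deg/s (4 s.f.). Final answer: 1889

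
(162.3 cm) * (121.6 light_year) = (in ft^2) 1 cm = 0.01 m, so 162.3 cm = 162.3 * 0.01 = 1.623 m. 1 light_year = 9.4607305e+15 m, so 121.6 light_year = 121.6 * 9.4607305e+15 = 1.1504248e+18 m. Combine: 1.623 m * 1.1504248e+18 m = 1.8671395e+18 m^2. 1 ft^2 = 0.09290304 m^2, so 1.8671395e+18 m^2 = 1.8671395e+18 / 0.09290304 = 2.0097722e+19 ft^2 ≈ 2.01e+19 ft^2 (4 s.f.). Final answer: 2.01e+19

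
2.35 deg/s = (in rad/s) 0.04102. Check: 1 deg/s = 0.017453293 rad/s, so 2.35 deg/s = 2.35 * 0.017453293 = 0.041015237 rad/s. Result: 0.041015237 rad/s ≈ 0.04102 rad/s (4 s.f.).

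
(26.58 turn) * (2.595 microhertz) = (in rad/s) 0.0004334. Check: 1 turn = 6.2831853 rad, so 26.58 turn = 26.58 * 6.2831853 = 167.00707 rad. 1 microhertz = 1e-06 Hz, so 2.595 microhertz = 2.595 * 1e-06 = 2.595e-06 Hz. Combine: 167.00707 rad * 2.595e-06 Hz = 0.00043338333 rad/s. Result: 0.00043338333 rad/s ≈ 0.0004334 rad/s (4 s.f.).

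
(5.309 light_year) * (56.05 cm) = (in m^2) 2.815e+16. Check: 1 light_year = 9.4607305e+15 m, so 5.309 light_year = 5.309 * 9.4607305e+15 = 5.0227018e+16 m. 1 cm = 0.01 m, so 56.05 cm = 56.05 * 0.01 = 0.5605 m. Combine: 5.0227018e+16 m * 0.5605 m = 2.8152244e+16 m^2. Result: 2.8152244e+16 m^2 ≈ 2.815e+16 m^2 (4 s.f.).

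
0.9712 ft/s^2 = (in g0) 0.03019. Check: 1 ft/s^2 = 0.3048 m/s^2, so 0.9712 ft/s^2 = 0.9712 * 0.3048 = 0.29602176 m/s^2. 1 g0 = 9.80665 m/s^2, so 0.29602176 m/s^2 = 0.29602176 / 9.80665 = 0.030185819 g0 ≈ 0.03019 g0 (4 s.f.).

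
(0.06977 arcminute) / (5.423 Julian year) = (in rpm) 1.132e-12. Check: 1 arcminute = 0.00029088821 rad, so 0.06977 arcminute = 0.06977 * 0.00029088821 = 2.029527e-05 rad. 1 Julian year = 31557600 s, so 5.423 Julian year = 5.423 * 31557600 = 1.7113686e+08 s. Combine: 2.029527e-05 rad / 1.7113686e+08 s = 1.1859087e-13 rad/s. 1 rpm = 0.10471976 rad/s, so 1.1859087e-13 rad/s = 1.1859087e-13 / 0.10471976 = 1.1324594e-12 rpm ≈ 1.132e-12 rpm (4 s.f.).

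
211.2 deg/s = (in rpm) 35.2. Check: 1 deg/s = 0.017453293 rad/s, so 211.2 deg/s = 211.2 * 0.017453293 = 3.6861354 rad/s. 1 rpm = 0.10471976 rad/s, so 3.6861354 rad/s = 3.6861354 / 0.10471976 = 35.2 rpm.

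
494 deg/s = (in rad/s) 1 deg/s = 0.017453293 rad/s, so 494 deg/s = 494 * 0.017453293 = 8.6219265 rad/s. Result: 8.6219265 rad/s ≈ 8.622 rad/s (4 s.f.). Final answer: 8.622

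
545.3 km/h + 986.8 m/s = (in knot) 1 km/h = 0.27777778 m/s, so 545.3 km/h = 545.3 * 0.27777778 = 151.47222 m/s. 986.8 m/s is already in m/s. Sum: 151.47222 + 986.8 = 1138.2722 m/s. 1 knot = 0.51444444 m/s, so 1138.2722 m/s = 1138.2722 / 0.51444444 = 2212.6242 knot ≈ 2213 knot (4 s.f.). Final answer: 2213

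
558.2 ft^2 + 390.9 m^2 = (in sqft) 1 ft^2 = 0.09290304 m^2, so 558.2 ft^2 = 558.2 * 0.09290304 = 51.858477 m^2. 390.9 m^2 is already in m^2. Sum: 51.858477 + 390.9 = 442.75848 m^2. 1 sqft = 0.09290304 m^2, so 442.75848 m^2 = 442.75848 / 0.09290304 = 4765.8126 sqft ≈ 4766 sqft (4 s.f.). Final answer: 4766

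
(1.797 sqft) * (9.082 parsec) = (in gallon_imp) 1.029e+19. Check: 1 sqft = 0.09290304 m^2, so 1.797 sqft = 1.797 * 0.09290304 = 0.16694676 m^2. 1 parsec = 3.0856776e+16 m, so 9.082 parsec = 9.082 * 3.0856776e+16 = 2.8024124e+17 m. Combine: 0.16694676 m^2 * 2.8024124e+17 m = 4.6785368e+16 m^3. 1 gallon_imp = 0.00454609 m^3, so 4.6785368e+16 m^3 = 4.6785368e+16 / 0.00454609 = 1.0291342e+19 gallon_imp ≈ 1.029e+19 gallon_imp (4 s.f.).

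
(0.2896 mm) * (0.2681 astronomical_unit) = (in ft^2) 1.25e+08. Check: 1 mm = 0.001 m, so 0.2896 mm = 0.2896 * 0.001 = 0.0002896 m. 1 astronomical_unit = 1.4959787e+11 m, so 0.2681 astronomical_unit = 0.2681 * 1.4959787e+11 = 4.0107189e+10 m. Combine: 0.0002896 m * 4.0107189e+10 m = 11615042 m^2. 1 ft^2 = 0.09290304 m^2, so 11615042 m^2 = 11615042 / 0.09290304 = 1.2502327e+08 ft^2 ≈ 1.25e+08 ft^2 (4 s.f.).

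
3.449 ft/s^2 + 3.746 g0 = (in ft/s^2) 1 ft/s^2 = 0.3048 m/s^2, so 3.449 ft/s^2 = 3.449 * 0.3048 = 1.0512552 m/s^2. 1 g0 = 9.80665 m/s^2, so 3.746 g0 = 3.746 * 9.80665 = 36.735711 m/s^2. Sum: 1.0512552 + 36.735711 = 37.786966 m/s^2. 1 ft/s^2 = 0.3048 m/s^2, so 37.786966 m/s^2 = 37.786966 / 0.3048 = 123.97299 ft/s^2 ≈ 124 ft/s^2 (4 s.f.). Final answer: 124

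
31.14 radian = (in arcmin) 31.14 radian = 31.14 rad. 1 arcmin = 0.00029088821 rad, so 31.14 rad = 31.14 / 0.00029088821 = 107051.43 arcmin ≈ 1.071e+05 arcmin (4 s.f.). Final answer: 1.071e+05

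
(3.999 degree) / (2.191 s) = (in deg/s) 1 degree = 0.017453293 rad, so 3.999 degree = 3.999 * 0.017453293 = 0.069795717 rad. 2.191 s is already in s. Combine: 0.069795717 rad / 2.191 s = 0.031855644 rad/s. 1 deg/s = 0.017453293 rad/s, so 0.031855644 rad/s = 0.031855644 / 0.017453293 = 1.825194 deg/s ≈ 1.825 deg/s (4 s.f.). Final answer: 1.825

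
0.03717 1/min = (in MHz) 1 1/min = 0.016666667 Hz, so 0.03717 1/min = 0.03717 * 0.016666667 = 0.0006195 Hz. 1 MHz = 1000000 Hz, so 0.0006195 Hz = 0.0006195 / 1000000 = 6.195e-10 MHz. Final answer: 6.195e-10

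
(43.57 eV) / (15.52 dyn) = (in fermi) 44.98. Check: 1 eV = 1.6021766e-19 J, so 43.57 eV = 43.57 * 1.6021766e-19 = 6.9806836e-18 J. 1 dyn = 1e-05 N, so 15.52 dyn = 15.52 * 1e-05 = 0.0001552 N. Combine: 6.9806836e-18 J / 0.0001552 N = 4.4978631e-14 m. 1 fermi = 1e-15 m, so 4.4978631e-14 m = 4.4978631e-14 / 1e-15 = 44.978631 fermi ≈ 44.98 fermi (4 s.f.).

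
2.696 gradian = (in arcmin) 1 gradian = 0.015707963 rad, so 2.696 gradian = 2.696 * 0.015707963 = 0.042348669 rad. 1 arcmin = 0.00029088821 rad, so 0.042348669 rad = 0.042348669 / 0.00029088821 = 145.584 arcmin ≈ 145.6 arcmin (4 s.f.). Final answer: 145.6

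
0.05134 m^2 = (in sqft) 1 sqft = 0.09290304 m^2, so 0.05134 m^2 = 0.05134 / 0.09290304 = 0.55261916 sqft ≈ 0.5526 sqft (4 s.f.). Final answer: 0.5526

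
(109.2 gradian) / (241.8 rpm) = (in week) 1 gradian = 0.015707963 rad, so 109.2 gradian = 109.2 * 0.015707963 = 1.7153096 rad. 1 rpm = 0.10471976 rad/s, so 241.8 rpm = 241.8 * 0.10471976 = 25.321237 rad/s. Combine: 1.7153096 rad / 25.321237 rad/s = 0.067741935 s. 1 week = 604800 s, so 0.067741935 s = 0.067741935 / 604800 = 1.1200717e-07 week ≈ 1.12e-07 week (4 s.f.). Final answer: 1.12e-07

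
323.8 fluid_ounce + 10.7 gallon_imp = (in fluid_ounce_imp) 1 fluid_ounce = 2.957353e-05 m^3, so 323.8 fluid_ounce = 323.8 * 2.957353e-05 = 0.0095759089 m^3. 1 gallon_imp = 0.00454609 m^3, so 10.7 gallon_imp = 10.7 * 0.00454609 = 0.048643163 m^3. Sum: 0.0095759089 + 0.048643163 = 0.058219072 m^3. 1 fluid_ounce_imp = 2.8413063e-05 m^3, so 0.058219072 m^3 = 0.058219072 / 2.8413063e-05 = 2049.0249 fluid_ounce_imp ≈ 2049 fluid_ounce_imp (4 s.f.). Final answer: 2049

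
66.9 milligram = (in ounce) 0.00236. Check: 1 milligram = 1e-06 kg, so 66.9 milligram = 66.9 * 1e-06 = 6.69e-05 kg. 1 ounce = 0.028349523 kg, so 6.69e-05 kg = 6.69e-05 / 0.028349523 = 0.0023598281 ounce ≈ 0.00236 ounce (4 s.f.).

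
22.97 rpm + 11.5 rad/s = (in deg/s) 796.7. Check: 1 rpm = 0.10471976 rad/s, so 22.97 rpm = 22.97 * 0.10471976 = 2.4054128 rad/s. 11.5 rad/s is already in rad/s. Sum: 2.4054128 + 11.5 = 13.905413 rad/s. 1 deg/s = 0.017453293 rad/s, so 13.905413 rad/s = 13.905413 / 0.017453293 = 796.72146 deg/s ≈ 796.7 deg/s (4 s.f.).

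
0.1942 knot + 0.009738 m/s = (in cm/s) 10.96. Check: 1 knot = 0.51444444 m/s, so 0.1942 knot = 0.1942 * 0.51444444 = 0.099905111 m/s. 0.009738 m/s is already in m/s. Sum: 0.099905111 + 0.009738 = 0.10964311 m/s. 1 cm/s = 0.01 m/s, so 0.10964311 m/s = 0.10964311 / 0.01 = 10.964311 cm/s ≈ 10.96 cm/s (4 s.f.).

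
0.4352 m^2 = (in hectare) 4.352e-05. Check: 1 hectare = 10000 m^2, so 0.4352 m^2 = 0.4352 / 10000 = 4.352e-05 hectare.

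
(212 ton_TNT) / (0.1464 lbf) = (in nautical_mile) 1 ton_TNT = 4.184e+09 J, so 212 ton_TNT = 212 * 4.184e+09 = 8.87008e+11 J. 1 lbf = 4.4482216 N, so 0.1464 lbf = 0.1464 * 4.4482216 = 0.65121964 N. Combine: 8.87008e+11 J / 0.65121964 N = 1.3620719e+12 m. 1 nautical_mile = 1852 m, so 1.3620719e+12 m = 1.3620719e+12 / 1852 = 7.3546001e+08 nautical_mile ≈ 7.355e+08 nautical_mile (4 s.f.). Final answer: 7.355e+08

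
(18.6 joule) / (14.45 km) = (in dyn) 18.6 joule = 18.6 J. 1 km = 1000 m, so 14.45 km = 14.45 * 1000 = 14450 m. Combine: 18.6 J / 14450 m = 0.0012871972 N. 1 dyn = 1e-05 N, so 0.0012871972 N = 0.0012871972 / 1e-05 = 128.71972 dyn ≈ 128.7 dyn (4 s.f.). Final answer: 128.7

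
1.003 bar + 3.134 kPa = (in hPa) 1034. Check: 1 bar = 100000 Pa, so 1.003 bar = 1.003 * 100000 = 100300 Pa. 1 kPa = 1000 Pa, so 3.134 kPa = 3.134 * 1000 = 3134 Pa. Sum: 100300 + 3134 = 103434 Pa. 1 hPa = 100 Pa, so 103434 Pa = 103434 / 100 = 1034.34 hPa ≈ 1034 hPa (4 s.f.).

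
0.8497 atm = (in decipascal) 1 atm = 101325 Pa, so 0.8497 atm = 0.8497 * 101325 = 86095.853 Pa. 1 decipascal = 0.1 Pa, so 86095.853 Pa = 86095.853 / 0.1 = 860958.53 decipascal ≈ 8.61e+05 decipascal (4 s.f.). Final answer: 8.61e+05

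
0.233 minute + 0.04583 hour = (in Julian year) 5.671e-06. Check: 1 minute = 60 s, so 0.233 minute = 0.233 * 60 = 13.98 s. 1 hour = 3600 s, so 0.04583 hour = 0.04583 * 3600 = 164.988 s. Sum: 13.98 + 164.988 = 178.968 s. 1 Julian year = 31557600 s, so 178.968 s = 178.968 / 31557600 = 5.6711537e-06 Julian year ≈ 5.671e-06 Julian year (4 s.f.).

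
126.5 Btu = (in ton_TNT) 1 Btu = 1055.0559 J, so 126.5 Btu = 126.5 * 1055.0559 = 133464.57 J. 1 ton_TNT = 4.184e+09 J, so 133464.57 J = 133464.57 / 4.184e+09 = 3.1898797e-05 ton_TNT ≈ 3.19e-05 ton_TNT (4 s.f.). Final answer: 3.19e-05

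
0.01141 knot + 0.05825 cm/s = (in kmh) 0.02323. Check: 1 knot = 0.51444444 m/s, so 0.01141 knot = 0.01141 * 0.51444444 = 0.0058698111 m/s. 1 cm/s = 0.01 m/s, so 0.05825 cm/s = 0.05825 * 0.01 = 0.0005825 m/s. Sum: 0.0058698111 + 0.0005825 = 0.0064523111 m/s. 1 kmh = 0.27777778 m/s, so 0.0064523111 m/s = 0.0064523111 / 0.27777778 = 0.02322832 kmh ≈ 0.02323 kmh (4 s.f.).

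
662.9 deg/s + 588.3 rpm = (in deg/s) 4193. Check: 1 deg/s = 0.017453293 rad/s, so 662.9 deg/s = 662.9 * 0.017453293 = 11.569788 rad/s. 1 rpm = 0.10471976 rad/s, so 588.3 rpm = 588.3 * 0.10471976 = 61.606632 rad/s. Sum: 11.569788 + 61.606632 = 73.17642 rad/s. 1 deg/s = 0.017453293 rad/s, so 73.17642 rad/s = 73.17642 / 0.017453293 = 4192.7 deg/s ≈ 4193 deg/s (4 s.f.).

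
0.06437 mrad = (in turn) 1 mrad = 0.001 rad, so 0.06437 mrad = 0.06437 * 0.001 = 6.437e-05 rad. 1 turn = 6.2831853 rad, so 6.437e-05 rad = 6.437e-05 / 6.2831853 = 1.0244804e-05 turn ≈ 1.024e-05 turn (4 s.f.). Final answer: 1.024e-05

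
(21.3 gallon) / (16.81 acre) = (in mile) 7.365e-10. Check: 1 gallon = 0.0037854118 m^3, so 21.3 gallon = 21.3 * 0.0037854118 = 0.080629271 m^3. 1 acre = 4046.8564 m^2, so 16.81 acre = 16.81 * 4046.8564 = 68027.656 m^2. Combine: 0.080629271 m^3 / 68027.656 m^2 = 1.1852425e-06 m. 1 mile = 1609.344 m, so 1.1852425e-06 m = 1.1852425e-06 / 1609.344 = 7.3647556e-10 mile ≈ 7.365e-10 mile (4 s.f.).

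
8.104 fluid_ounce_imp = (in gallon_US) 1 fluid_ounce_imp = 2.8413063e-05 m^3, so 8.104 fluid_ounce_imp = 8.104 * 2.8413063e-05 = 0.00023025946 m^3. 1 gallon_US = 0.0037854118 m^3, so 0.00023025946 m^3 = 0.00023025946 / 0.0037854118 = 0.060828114 gallon_US ≈ 0.06083 gallon_US (4 s.f.). Final answer: 0.06083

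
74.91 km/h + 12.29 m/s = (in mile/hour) 1 km/h = 0.27777778 m/s, so 74.91 km/h = 74.91 * 0.27777778 = 20.808333 m/s. 12.29 m/s is already in m/s. Sum: 20.808333 + 12.29 = 33.098333 m/s. 1 mile/hour = 0.44704 m/s, so 33.098333 m/s = 33.098333 / 0.44704 = 74.038863 mile/hour ≈ 74.04 mile/hour (4 s.f.). Final answer: 74.04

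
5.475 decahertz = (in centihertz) 5475. Check: 1 decahertz = 10 Hz, so 5.475 decahertz = 5.475 * 10 = 54.75 Hz. 1 centihertz = 0.01 Hz, so 54.75 Hz = 54.75 / 0.01 = 5475 centihertz.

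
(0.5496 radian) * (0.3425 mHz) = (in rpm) 0.001798. Check: 0.5496 radian = 0.5496 rad. 1 mHz = 0.001 Hz, so 0.3425 mHz = 0.3425 * 0.001 = 0.0003425 Hz. Combine: 0.5496 rad * 0.0003425 Hz = 0.000188238 rad/s. 1 rpm = 0.10471976 rad/s, so 0.000188238 rad/s = 0.000188238 / 0.10471976 = 0.0017975405 rpm ≈ 0.001798 rpm (4 s.f.).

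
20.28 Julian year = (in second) 6.4e+08. Check: 1 Julian year = 31557600 s, so 20.28 Julian year = 20.28 * 31557600 = 6.3998813e+08 s. 6.3998813e+08 s = 6.3998813e+08 second ≈ 6.4e+08 second (4 s.f.).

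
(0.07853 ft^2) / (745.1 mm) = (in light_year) 1.035e-18. Check: 1 ft^2 = 0.09290304 m^2, so 0.07853 ft^2 = 0.07853 * 0.09290304 = 0.0072956757 m^2. 1 mm = 0.001 m, so 745.1 mm = 745.1 * 0.001 = 0.7451 m. Combine: 0.0072956757 m^2 / 0.7451 m = 0.009791539 m. 1 light_year = 9.4607305e+15 m, so 0.009791539 m = 0.009791539 / 9.4607305e+15 = 1.0349665e-18 light_year ≈ 1.035e-18 light_year (4 s.f.).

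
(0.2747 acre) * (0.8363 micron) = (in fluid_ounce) 31.44. Check: 1 acre = 4046.8564 m^2, so 0.2747 acre = 0.2747 * 4046.8564 = 1111.6715 m^2. 1 micron = 1e-06 m, so 0.8363 micron = 0.8363 * 1e-06 = 8.363e-07 m. Combine: 1111.6715 m^2 * 8.363e-07 m = 0.00092969084 m^3. 1 fluid_ounce = 2.957353e-05 m^3, so 0.00092969084 m^3 = 0.00092969084 / 2.957353e-05 = 31.436587 fluid_ounce ≈ 31.44 fluid_ounce (4 s.f.).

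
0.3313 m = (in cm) 1 cm = 0.01 m, so 0.3313 m = 0.3313 / 0.01 = 33.13 cm. Final answer: 33.13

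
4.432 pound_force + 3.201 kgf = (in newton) 51.11. Check: 1 pound_force = 4.4482216 N, so 4.432 pound_force = 4.432 * 4.4482216 = 19.714518 N. 1 kgf = 9.80665 N, so 3.201 kgf = 3.201 * 9.80665 = 31.391087 N. Sum: 19.714518 + 31.391087 = 51.105605 N. 51.105605 N = 51.105605 newton ≈ 51.11 newton (4 s.f.).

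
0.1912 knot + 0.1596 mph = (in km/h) 0.611. Check: 1 knot = 0.51444444 m/s, so 0.1912 knot = 0.1912 * 0.51444444 = 0.098361778 m/s. 1 mph = 0.44704 m/s, so 0.1596 mph = 0.1596 * 0.44704 = 0.071347584 m/s. Sum: 0.098361778 + 0.071347584 = 0.16970936 m/s. 1 km/h = 0.27777778 m/s, so 0.16970936 m/s = 0.16970936 / 0.27777778 = 0.6109537 km/h ≈ 0.611 km/h (4 s.f.).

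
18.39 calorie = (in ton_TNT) 1 calorie = 4.184 J, so 18.39 calorie = 18.39 * 4.184 = 76.94376 J. 1 ton_TNT = 4.184e+09 J, so 76.94376 J = 76.94376 / 4.184e+09 = 1.839e-08 ton_TNT. Final answer: 1.839e-08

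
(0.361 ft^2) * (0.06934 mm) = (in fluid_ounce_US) 0.07864. Check: 1 ft^2 = 0.09290304 m^2, so 0.361 ft^2 = 0.361 * 0.09290304 = 0.033537997 m^2. 1 mm = 0.001 m, so 0.06934 mm = 0.06934 * 0.001 = 6.934e-05 m. Combine: 0.033537997 m^2 * 6.934e-05 m = 2.3255247e-06 m^3. 1 fluid_ounce_US = 2.957353e-05 m^3, so 2.3255247e-06 m^3 = 2.3255247e-06 / 2.957353e-05 = 0.078635346 fluid_ounce_US ≈ 0.07864 fluid_ounce_US (4 s.f.).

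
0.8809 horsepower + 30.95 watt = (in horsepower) 1 horsepower = 745.69987 W, so 0.8809 horsepower = 0.8809 * 745.69987 = 656.88702 W. 30.95 watt = 30.95 W. Sum: 656.88702 + 30.95 = 687.83702 W. 1 horsepower = 745.69987 W, so 687.83702 W = 687.83702 / 745.69987 = 0.92240463 horsepower ≈ 0.9224 horsepower (4 s.f.). Final answer: 0.9224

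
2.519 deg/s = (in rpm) 0.4198. Check: 1 deg/s = 0.017453293 rad/s, so 2.519 deg/s = 2.519 * 0.017453293 = 0.043964844 rad/s. 1 rpm = 0.10471976 rad/s, so 0.043964844 rad/s = 0.043964844 / 0.10471976 = 0.41983333 rpm ≈ 0.4198 rpm (4 s.f.).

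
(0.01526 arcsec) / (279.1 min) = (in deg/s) 2.531e-10. Check: 1 arcsec = 4.8481368e-06 rad, so 0.01526 arcsec = 0.01526 * 4.8481368e-06 = 7.3982568e-08 rad. 1 min = 60 s, so 279.1 min = 279.1 * 60 = 16746 s. Combine: 7.3982568e-08 rad / 16746 s = 4.4179247e-12 rad/s. 1 deg/s = 0.017453293 rad/s, so 4.4179247e-12 rad/s = 4.4179247e-12 / 0.017453293 = 2.5312844e-10 deg/s ≈ 2.531e-10 deg/s (4 s.f.).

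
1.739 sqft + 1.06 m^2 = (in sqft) 1 sqft = 0.09290304 m^2, so 1.739 sqft = 1.739 * 0.09290304 = 0.16155839 m^2. 1.06 m^2 is already in m^2. Sum: 0.16155839 + 1.06 = 1.2215584 m^2. 1 sqft = 0.09290304 m^2, so 1.2215584 m^2 = 1.2215584 / 0.09290304 = 13.148745 sqft ≈ 13.15 sqft (4 s.f.). Final answer: 13.15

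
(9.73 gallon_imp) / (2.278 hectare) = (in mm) 0.001942. Check: 1 gallon_imp = 0.00454609 m^3, so 9.73 gallon_imp = 9.73 * 0.00454609 = 0.044233456 m^3. 1 hectare = 10000 m^2, so 2.278 hectare = 2.278 * 10000 = 22780 m^2. Combine: 0.044233456 m^3 / 22780 m^2 = 1.9417672e-06 m. 1 mm = 0.001 m, so 1.9417672e-06 m = 1.9417672e-06 / 0.001 = 0.0019417672 mm ≈ 0.001942 mm (4 s.f.).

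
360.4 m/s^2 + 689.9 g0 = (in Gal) 360.4 m/s^2 is already in m/s^2. 1 g0 = 9.80665 m/s^2, so 689.9 g0 = 689.9 * 9.80665 = 6765.6078 m/s^2. Sum: 360.4 + 6765.6078 = 7126.0078 m/s^2. 1 Gal = 0.01 m/s^2, so 7126.0078 m/s^2 = 7126.0078 / 0.01 = 712600.78 Gal ≈ 7.126e+05 Gal (4 s.f.). Final answer: 7.126e+05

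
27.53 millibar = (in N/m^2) 1 millibar = 100 Pa, so 27.53 millibar = 27.53 * 100 = 2753 Pa. 2753 Pa = 2753 N/m^2. Final answer: 2753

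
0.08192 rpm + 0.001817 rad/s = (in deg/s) 0.5956. Check: 1 rpm = 0.10471976 rad/s, so 0.08192 rpm = 0.08192 * 0.10471976 = 0.0085786423 rad/s. 0.001817 rad/s is already in rad/s. Sum: 0.0085786423 + 0.001817 = 0.010395642 rad/s. 1 deg/s = 0.017453293 rad/s, so 0.010395642 rad/s = 0.010395642 / 0.017453293 = 0.59562643 deg/s ≈ 0.5956 deg/s (4 s.f.).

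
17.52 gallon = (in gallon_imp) 1 gallon = 0.0037854118 m^3, so 17.52 gallon = 17.52 * 0.0037854118 = 0.066320414 m^3. 1 gallon_imp = 0.00454609 m^3, so 0.066320414 m^3 = 0.066320414 / 0.00454609 = 14.588452 gallon_imp ≈ 14.59 gallon_imp (4 s.f.). Final answer: 14.59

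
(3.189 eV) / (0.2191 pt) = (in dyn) 1 eV = 1.6021766e-19 J, so 3.189 eV = 3.189 * 1.6021766e-19 = 5.1093413e-19 J. 1 pt = 0.00035277778 m, so 0.2191 pt = 0.2191 * 0.00035277778 = 7.7293611e-05 m. Combine: 5.1093413e-19 J / 7.7293611e-05 m = 6.6103022e-15 N. 1 dyn = 1e-05 N, so 6.6103022e-15 N = 6.6103022e-15 / 1e-05 = 6.6103022e-10 dyn ≈ 6.61e-10 dyn (4 s.f.). Final answer: 6.61e-10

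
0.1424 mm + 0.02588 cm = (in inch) 0.0158. Check: 1 mm = 0.001 m, so 0.1424 mm = 0.1424 * 0.001 = 0.0001424 m. 1 cm = 0.01 m, so 0.02588 cm = 0.02588 * 0.01 = 0.0002588 m. Sum: 0.0001424 + 0.0002588 = 0.0004012 m. 1 inch = 0.0254 m, so 0.0004012 m = 0.0004012 / 0.0254 = 0.015795276 inch ≈ 0.0158 inch (4 s.f.).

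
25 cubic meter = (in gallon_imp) 25 cubic meter = 25 m^3. 1 gallon_imp = 0.00454609 m^3, so 25 m^3 = 25 / 0.00454609 = 5499.2312 gallon_imp ≈ 5499 gallon_imp (4 s.f.). Final answer: 5499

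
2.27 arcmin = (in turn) 1 arcmin = 0.00029088821 rad, so 2.27 arcmin = 2.27 * 0.00029088821 = 0.00066031623 rad. 1 turn = 6.2831853 rad, so 0.00066031623 rad = 0.00066031623 / 6.2831853 = 0.00010509259 turn ≈ 0.0001051 turn (4 s.f.). Final answer: 0.0001051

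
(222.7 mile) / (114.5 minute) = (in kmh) 1 mile = 1609.344 m, so 222.7 mile = 222.7 * 1609.344 = 358400.91 m. 1 minute = 60 s, so 114.5 minute = 114.5 * 60 = 6870 s. Combine: 358400.91 m / 6870 s = 52.168982 m/s. 1 kmh = 0.27777778 m/s, so 52.168982 m/s = 52.168982 / 0.27777778 = 187.80834 kmh ≈ 187.8 kmh (4 s.f.). Final answer: 187.8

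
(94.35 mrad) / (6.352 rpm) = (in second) 1 mrad = 0.001 rad, so 94.35 mrad = 94.35 * 0.001 = 0.09435 rad. 1 rpm = 0.10471976 rad/s, so 6.352 rpm = 6.352 * 0.10471976 = 0.66517988 rad/s. Combine: 0.09435 rad / 0.66517988 rad/s = 0.14184133 s. 0.14184133 s = 0.14184133 second ≈ 0.1418 second (4 s.f.). Final answer: 0.1418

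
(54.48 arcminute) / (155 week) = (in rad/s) 1 arcminute = 0.00029088821 rad, so 54.48 arcminute = 54.48 * 0.00029088821 = 0.01584759 rad. 1 week = 604800 s, so 155 week = 155 * 604800 = 93744000 s. Combine: 0.01584759 rad / 93744000 s = 1.6905178e-10 rad/s. Result: 1.6905178e-10 rad/s ≈ 1.691e-10 rad/s (4 s.f.). Final answer: 1.691e-10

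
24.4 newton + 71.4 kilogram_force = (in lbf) 162.9. Check: 24.4 newton = 24.4 N. 1 kilogram_force = 9.80665 N, so 71.4 kilogram_force = 71.4 * 9.80665 = 700.19481 N. Sum: 24.4 + 700.19481 = 724.59481 N. 1 lbf = 4.4482216 N, so 724.59481 N = 724.59481 / 4.4482216 = 162.89539 lbf ≈ 162.9 lbf (4 s.f.).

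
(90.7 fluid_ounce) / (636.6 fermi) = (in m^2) 4.214e+09. Check: 1 fluid_ounce = 2.957353e-05 m^3, so 90.7 fluid_ounce = 90.7 * 2.957353e-05 = 0.0026823191 m^3. 1 fermi = 1e-15 m, so 636.6 fermi = 636.6 * 1e-15 = 6.366e-13 m. Combine: 0.0026823191 m^3 / 6.366e-13 m = 4.2135079e+09 m^2. Result: 4.2135079e+09 m^2 ≈ 4.214e+09 m^2 (4 s.f.).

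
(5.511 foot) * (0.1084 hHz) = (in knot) 1 foot = 0.3048 m, so 5.511 foot = 5.511 * 0.3048 = 1.6797528 m. 1 hHz = 100 Hz, so 0.1084 hHz = 0.1084 * 100 = 10.84 Hz. Combine: 1.6797528 m * 10.84 Hz = 18.20852 m/s. 1 knot = 0.51444444 m/s, so 18.20852 m/s = 18.20852 / 0.51444444 = 35.394532 knot ≈ 35.39 knot (4 s.f.). Final answer: 35.39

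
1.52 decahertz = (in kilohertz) 0.0152. Check: 1 decahertz = 10 Hz, so 1.52 decahertz = 1.52 * 10 = 15.2 Hz. 1 kilohertz = 1000 Hz, so 15.2 Hz = 15.2 / 1000 = 0.0152 kilohertz.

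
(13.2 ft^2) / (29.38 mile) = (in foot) 1 ft^2 = 0.09290304 m^2, so 13.2 ft^2 = 13.2 * 0.09290304 = 1.2263201 m^2. 1 mile = 1609.344 m, so 29.38 mile = 29.38 * 1609.344 = 47282.527 m. Combine: 1.2263201 m^2 / 47282.527 m = 2.5936011e-05 m. 1 foot = 0.3048 m, so 2.5936011e-05 m = 2.5936011e-05 / 0.3048 = 8.5091899e-05 foot ≈ 8.509e-05 foot (4 s.f.). Final answer: 8.509e-05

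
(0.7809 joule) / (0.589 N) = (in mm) 1326. Check: 0.7809 joule = 0.7809 J. 0.589 N is already in N. Combine: 0.7809 J / 0.589 N = 1.3258065 m. 1 mm = 0.001 m, so 1.3258065 m = 1.3258065 / 0.001 = 1325.8065 mm ≈ 1326 mm (4 s.f.).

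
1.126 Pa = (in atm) 1 atm = 101325 Pa, so 1.126 Pa = 1.126 / 101325 = 1.1112756e-05 atm ≈ 1.111e-05 atm (4 s.f.). Final answer: 1.111e-05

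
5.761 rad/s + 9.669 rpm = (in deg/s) 5.761 rad/s is already in rad/s. 1 rpm = 0.10471976 rad/s, so 9.669 rpm = 9.669 * 0.10471976 = 1.0125353 rad/s. Sum: 5.761 + 1.0125353 = 6.7735353 rad/s. 1 deg/s = 0.017453293 rad/s, so 6.7735353 rad/s = 6.7735353 / 0.017453293 = 388.09499 deg/s ≈ 388.1 deg/s (4 s.f.). Final answer: 388.1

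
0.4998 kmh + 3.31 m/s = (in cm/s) 1 kmh = 0.27777778 m/s, so 0.4998 kmh = 0.4998 * 0.27777778 = 0.13883333 m/s. 3.31 m/s is already in m/s. Sum: 0.13883333 + 3.31 = 3.4488333 m/s. 1 cm/s = 0.01 m/s, so 3.4488333 m/s = 3.4488333 / 0.01 = 344.88333 cm/s ≈ 344.9 cm/s (4 s.f.). Final answer: 344.9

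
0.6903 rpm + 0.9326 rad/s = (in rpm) 1 rpm = 0.10471976 rad/s, so 0.6903 rpm = 0.6903 * 0.10471976 = 0.072288047 rad/s. 0.9326 rad/s is already in rad/s. Sum: 0.072288047 + 0.9326 = 1.004888 rad/s. 1 rpm = 0.10471976 rad/s, so 1.004888 rad/s = 1.004888 / 0.10471976 = 9.595974 rpm ≈ 9.596 rpm (4 s.f.). Final answer: 9.596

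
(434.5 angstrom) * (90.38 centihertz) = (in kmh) 1.414e-07. Check: 1 angstrom = 1e-10 m, so 434.5 angstrom = 434.5 * 1e-10 = 4.345e-08 m. 1 centihertz = 0.01 Hz, so 90.38 centihertz = 90.38 * 0.01 = 0.9038 Hz. Combine: 4.345e-08 m * 0.9038 Hz = 3.927011e-08 m/s. 1 kmh = 0.27777778 m/s, so 3.927011e-08 m/s = 3.927011e-08 / 0.27777778 = 1.413724e-07 kmh ≈ 1.414e-07 kmh (4 s.f.).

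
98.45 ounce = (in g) 2791. Check: 1 ounce = 0.028349523 kg, so 98.45 ounce = 98.45 * 0.028349523 = 2.7910106 kg. 1 g = 0.001 kg, so 2.7910106 kg = 2.7910106 / 0.001 = 2791.0106 g ≈ 2791 g (4 s.f.).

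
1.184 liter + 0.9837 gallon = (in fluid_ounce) 165.9. Check: 1 liter = 0.001 m^3, so 1.184 liter = 1.184 * 0.001 = 0.001184 m^3. 1 gallon = 0.0037854118 m^3, so 0.9837 gallon = 0.9837 * 0.0037854118 = 0.0037237096 m^3. Sum: 0.001184 + 0.0037237096 = 0.0049077096 m^3. 1 fluid_ounce = 2.957353e-05 m^3, so 0.0049077096 m^3 = 0.0049077096 / 2.957353e-05 = 165.9494 fluid_ounce ≈ 165.9 fluid_ounce (4 s.f.).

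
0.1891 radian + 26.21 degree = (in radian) 0.1891 radian = 0.1891 rad. 1 degree = 0.017453293 rad, so 26.21 degree = 26.21 * 0.017453293 = 0.4574508 rad. Sum: 0.1891 + 0.4574508 = 0.6465508 rad. 0.6465508 rad = 0.6465508 radian ≈ 0.6466 radian (4 s.f.). Final answer: 0.6466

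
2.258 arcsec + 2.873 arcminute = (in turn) 0.0001348. Check: 1 arcsec = 4.8481368e-06 rad, so 2.258 arcsec = 2.258 * 4.8481368e-06 = 1.0947093e-05 rad. 1 arcminute = 0.00029088821 rad, so 2.873 arcminute = 2.873 * 0.00029088821 = 0.00083572182 rad. Sum: 1.0947093e-05 + 0.00083572182 = 0.00084666892 rad. 1 turn = 6.2831853 rad, so 0.00084666892 rad = 0.00084666892 / 6.2831853 = 0.00013475154 turn ≈ 0.0001348 turn (4 s.f.).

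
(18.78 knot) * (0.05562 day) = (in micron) 4.643e+10. Check: 1 knot = 0.51444444 m/s, so 18.78 knot = 18.78 * 0.51444444 = 9.6612667 m/s. 1 day = 86400 s, so 0.05562 day = 0.05562 * 86400 = 4805.568 s. Combine: 9.6612667 m/s * 4805.568 s = 46427.874 m. 1 micron = 1e-06 m, so 46427.874 m = 46427.874 / 1e-06 = 4.6427874e+10 micron ≈ 4.643e+10 micron (4 s.f.).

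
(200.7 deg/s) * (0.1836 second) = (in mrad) 1 deg/s = 0.017453293 rad/s, so 200.7 deg/s = 200.7 * 0.017453293 = 3.5028758 rad/s. 0.1836 second = 0.1836 s. Combine: 3.5028758 rad/s * 0.1836 s = 0.643128 rad. 1 mrad = 0.001 rad, so 0.643128 rad = 0.643128 / 0.001 = 643.128 mrad ≈ 643.1 mrad (4 s.f.). Final answer: 643.1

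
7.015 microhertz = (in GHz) 1 microhertz = 1e-06 Hz, so 7.015 microhertz = 7.015 * 1e-06 = 7.015e-06 Hz. 1 GHz = 1e+09 Hz, so 7.015e-06 Hz = 7.015e-06 / 1e+09 = 7.015e-15 GHz. Final answer: 7.015e-15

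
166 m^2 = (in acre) 0.04102. Check: 1 acre = 4046.8564 m^2, so 166 m^2 = 166 / 4046.8564 = 0.041019493 acre ≈ 0.04102 acre (4 s.f.).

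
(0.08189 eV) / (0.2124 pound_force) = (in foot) 1 eV = 1.6021766e-19 J, so 0.08189 eV = 0.08189 * 1.6021766e-19 = 1.3120224e-20 J. 1 pound_force = 4.4482216 N, so 0.2124 pound_force = 0.2124 * 4.4482216 = 0.94480227 N. Combine: 1.3120224e-20 J / 0.94480227 N = 1.3886741e-20 m. 1 foot = 0.3048 m, so 1.3886741e-20 m = 1.3886741e-20 / 0.3048 = 4.5560174e-20 foot ≈ 4.556e-20 foot (4 s.f.). Final answer: 4.556e-20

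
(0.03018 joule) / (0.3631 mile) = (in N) 5.165e-05. Check: 0.03018 joule = 0.03018 J. 1 mile = 1609.344 m, so 0.3631 mile = 0.3631 * 1609.344 = 584.35281 m. Combine: 0.03018 J / 584.35281 m = 5.1646881e-05 N. Result: 5.1646881e-05 N ≈ 5.165e-05 N (4 s.f.).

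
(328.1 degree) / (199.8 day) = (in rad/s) 1 degree = 0.017453293 rad, so 328.1 degree = 328.1 * 0.017453293 = 5.7264253 rad. 1 day = 86400 s, so 199.8 day = 199.8 * 86400 = 17262720 s. Combine: 5.7264253 rad / 17262720 s = 3.3172207e-07 rad/s. Result: 3.3172207e-07 rad/s ≈ 3.317e-07 rad/s (4 s.f.). Final answer: 3.317e-07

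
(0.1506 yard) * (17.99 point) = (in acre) 2.16e-07. Check: 1 yard = 0.9144 m, so 0.1506 yard = 0.1506 * 0.9144 = 0.13770864 m. 1 point = 0.00035277778 m, so 17.99 point = 17.99 * 0.00035277778 = 0.0063464722 m. Combine: 0.13770864 m * 0.0063464722 m = 0.00087396406 m^2. 1 acre = 4046.8564 m^2, so 0.00087396406 m^2 = 0.00087396406 / 4046.8564 = 2.1596122e-07 acre ≈ 2.16e-07 acre (4 s.f.).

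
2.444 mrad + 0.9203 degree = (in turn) 1 mrad = 0.001 rad, so 2.444 mrad = 2.444 * 0.001 = 0.002444 rad. 1 degree = 0.017453293 rad, so 0.9203 degree = 0.9203 * 0.017453293 = 0.016062265 rad. Sum: 0.002444 + 0.016062265 = 0.018506265 rad. 1 turn = 6.2831853 rad, so 0.018506265 rad = 0.018506265 / 6.2831853 = 0.0029453636 turn ≈ 0.002945 turn (4 s.f.). Final answer: 0.002945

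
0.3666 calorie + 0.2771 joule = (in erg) 1 calorie = 4.184 J, so 0.3666 calorie = 0.3666 * 4.184 = 1.5338544 J. 0.2771 joule = 0.2771 J. Sum: 1.5338544 + 0.2771 = 1.8109544 J. 1 erg = 1e-07 J, so 1.8109544 J = 1.8109544 / 1e-07 = 18109544 erg ≈ 1.811e+07 erg (4 s.f.). Final answer: 1.811e+07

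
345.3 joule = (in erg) 3.453e+09. Check: 345.3 joule = 345.3 J. 1 erg = 1e-07 J, so 345.3 J = 345.3 / 1e-07 = 3.453e+09 erg.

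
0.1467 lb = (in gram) 66.54. Check: 1 lb = 0.45359237 kg, so 0.1467 lb = 0.1467 * 0.45359237 = 0.066542001 kg. 1 gram = 0.001 kg, so 0.066542001 kg = 0.066542001 / 0.001 = 66.542001 gram ≈ 66.54 gram (4 s.f.).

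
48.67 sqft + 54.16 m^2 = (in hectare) 0.005868. Check: 1 sqft = 0.09290304 m^2, so 48.67 sqft = 48.67 * 0.09290304 = 4.521591 m^2. 54.16 m^2 is already in m^2. Sum: 4.521591 + 54.16 = 58.681591 m^2. 1 hectare = 10000 m^2, so 58.681591 m^2 = 58.681591 / 10000 = 0.0058681591 hectare ≈ 0.005868 hectare (4 s.f.).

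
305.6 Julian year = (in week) 1 Julian year = 31557600 s, so 305.6 Julian year = 305.6 * 31557600 = 9.6440026e+09 s. 1 week = 604800 s, so 9.6440026e+09 s = 9.6440026e+09 / 604800 = 15945.771 week ≈ 1.595e+04 week (4 s.f.). Final answer: 1.595e+04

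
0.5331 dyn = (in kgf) 5.436e-07. Check: 1 dyn = 1e-05 N, so 0.5331 dyn = 0.5331 * 1e-05 = 5.331e-06 N. 1 kgf = 9.80665 N, so 5.331e-06 N = 5.331e-06 / 9.80665 = 5.4361071e-07 kgf ≈ 5.436e-07 kgf (4 s.f.).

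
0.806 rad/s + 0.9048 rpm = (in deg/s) 0.806 rad/s is already in rad/s. 1 rpm = 0.10471976 rad/s, so 0.9048 rpm = 0.9048 * 0.10471976 = 0.094750434 rad/s. Sum: 0.806 + 0.094750434 = 0.90075043 rad/s. 1 deg/s = 0.017453293 rad/s, so 0.90075043 rad/s = 0.90075043 / 0.017453293 = 51.609198 deg/s ≈ 51.61 deg/s (4 s.f.). Final answer: 51.61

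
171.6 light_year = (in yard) 1.775e+18. Check: 1 light_year = 9.4607305e+15 m, so 171.6 light_year = 171.6 * 9.4607305e+15 = 1.6234613e+18 m. 1 yard = 0.9144 m, so 1.6234613e+18 m = 1.6234613e+18 / 0.9144 = 1.7754389e+18 yard ≈ 1.775e+18 yard (4 s.f.).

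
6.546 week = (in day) 45.82. Check: 1 week = 604800 s, so 6.546 week = 6.546 * 604800 = 3959020.8 s. 1 day = 86400 s, so 3959020.8 s = 3959020.8 / 86400 = 45.822 day ≈ 45.82 day (4 s.f.).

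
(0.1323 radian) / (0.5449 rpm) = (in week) 0.1323 radian = 0.1323 rad. 1 rpm = 0.10471976 rad/s, so 0.5449 rpm = 0.5449 * 0.10471976 = 0.057061795 rad/s. Combine: 0.1323 rad / 0.057061795 rad/s = 2.3185391 s. 1 week = 604800 s, so 2.3185391 s = 2.3185391 / 604800 = 3.8335633e-06 week ≈ 3.834e-06 week (4 s.f.). Final answer: 3.834e-06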